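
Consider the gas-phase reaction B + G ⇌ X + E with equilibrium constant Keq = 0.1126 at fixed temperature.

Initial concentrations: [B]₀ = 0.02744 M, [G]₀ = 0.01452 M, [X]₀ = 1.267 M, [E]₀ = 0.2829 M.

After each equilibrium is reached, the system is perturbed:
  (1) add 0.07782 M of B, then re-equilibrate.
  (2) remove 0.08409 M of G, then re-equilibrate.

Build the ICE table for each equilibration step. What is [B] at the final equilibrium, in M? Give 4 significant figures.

Q₀ = 899.6 vs Keq = 0.1126 ⇒ Q>K, reverse
Step 1:
                  B         G         X         E
  I         0.02744   0.01452     1.267    0.2829
  C          0.2731    0.2731   -0.2731   -0.2731
  E          0.3005    0.2876    0.9939  0.009794
  solve Keq expr → x = -0.2731; check Q = 0.1126
Then add 0.07782 M of B.
Step 2:
                  B         G         X         E
  I          0.3784    0.2876    0.9939  0.009794
  C       -0.002332 -0.002332  0.002332  0.002332
  E           0.376    0.2853    0.9962   0.01213
  solve Keq expr → x = 0.002332; check Q = 0.1126
Then remove 0.08409 M of G.
Step 3:
                  B         G         X         E
  I           0.376    0.2012    0.9962   0.01213
  C        0.003326  0.003326 -0.003326 -0.003326
  E          0.3794    0.2045    0.9929  0.008799
  solve Keq expr → x = -0.003326; check Q = 0.1126

[B]_eq = 0.3794 M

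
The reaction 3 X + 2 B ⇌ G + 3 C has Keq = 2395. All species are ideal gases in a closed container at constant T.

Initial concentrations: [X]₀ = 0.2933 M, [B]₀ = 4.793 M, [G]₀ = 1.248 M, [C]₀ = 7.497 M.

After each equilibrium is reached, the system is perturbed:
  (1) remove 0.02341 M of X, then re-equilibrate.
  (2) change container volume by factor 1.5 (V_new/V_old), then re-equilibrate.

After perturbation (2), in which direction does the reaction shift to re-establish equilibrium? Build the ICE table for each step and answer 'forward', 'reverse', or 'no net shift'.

Direction: reverse

Q₀ = 907.2 vs Keq = 2395 ⇒ Q<K, forward
Step 1:
                   X          B          G          C
  Initial     0.2933      4.793      1.248      7.497
  Change    -0.07596   -0.05064    0.02532    0.07596
  Equil       0.2173      4.742      1.273      7.573
  solve Keq expr → x = 0.02532; check Q = 2395
Then remove 0.02341 M of X.
Step 2:
                   X          B          G          C
  Initial     0.1939      4.742      1.273      7.573
  Change     0.02192    0.01461  -0.007307   -0.02192
  Equil       0.2159      4.757      1.266      7.551
  solve Keq expr → x = -0.007307; check Q = 2395
Then change container volume by factor 1.5 (V_new/V_old).
Step 3:
                   X          B          G          C
  Initial     0.1439      3.171      0.844      5.034
  Change     0.01933    0.01289  -0.006444   -0.01933
  Equil       0.1632      3.184     0.8376      5.015
  solve Keq expr → x = -0.006444; check Q = 2395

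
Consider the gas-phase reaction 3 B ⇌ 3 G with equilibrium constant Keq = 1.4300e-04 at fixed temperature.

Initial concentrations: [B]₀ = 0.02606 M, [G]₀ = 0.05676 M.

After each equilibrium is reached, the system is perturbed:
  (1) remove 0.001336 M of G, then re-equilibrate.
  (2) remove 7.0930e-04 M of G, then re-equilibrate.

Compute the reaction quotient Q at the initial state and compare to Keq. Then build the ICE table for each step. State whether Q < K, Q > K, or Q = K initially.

Q₀ = 10.33; Q > K (proceeds reverse)

Q₀ = 10.33 vs Keq = 1.4300e-04 ⇒ Q>K, reverse
Step 1:
                  B         G
  I         0.02606   0.05676
  C         0.05264  -0.05264
  E          0.0787  0.004116
  solve Keq expr → x = -0.01755; check Q = 1.4300e-04
Then remove 0.001336 M of G.
Step 2:
                  B         G
  I          0.0787   0.00278
  C        -0.00127   0.00127
  E         0.07743  0.004049
  solve Keq expr → x = 4.2320e-04; check Q = 1.4300e-04
Then remove 7.0930e-04 M of G.
Step 3:
                  B         G
  I         0.07743   0.00334
  C       -6.7405e-04 6.7405e-04
  E         0.07676  0.004014
  solve Keq expr → x = 2.2468e-04; check Q = 1.4300e-04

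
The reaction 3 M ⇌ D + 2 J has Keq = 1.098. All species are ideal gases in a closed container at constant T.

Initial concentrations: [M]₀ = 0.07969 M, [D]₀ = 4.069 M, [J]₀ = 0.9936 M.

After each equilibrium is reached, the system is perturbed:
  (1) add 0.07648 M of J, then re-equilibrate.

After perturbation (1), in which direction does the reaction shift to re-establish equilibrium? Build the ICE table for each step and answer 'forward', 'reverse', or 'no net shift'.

Q₀ = 7938 vs Keq = 1.098 ⇒ Q>K, reverse
Step 1:
                  M         D         J
  init      0.07969     4.069    0.9936
  Δ          0.8117   -0.2706   -0.5411
  eq         0.8914     3.798    0.4525
  solve Keq expr → x = -0.2706; check Q = 1.098
Then add 0.07648 M of J.
Step 2:
                  M         D         J
  init       0.8914     3.798     0.529
  Δ         0.05235  -0.01745   -0.0349
  eq         0.9437     3.781    0.4941
  solve Keq expr → x = -0.01745; check Q = 1.098

Direction: reverse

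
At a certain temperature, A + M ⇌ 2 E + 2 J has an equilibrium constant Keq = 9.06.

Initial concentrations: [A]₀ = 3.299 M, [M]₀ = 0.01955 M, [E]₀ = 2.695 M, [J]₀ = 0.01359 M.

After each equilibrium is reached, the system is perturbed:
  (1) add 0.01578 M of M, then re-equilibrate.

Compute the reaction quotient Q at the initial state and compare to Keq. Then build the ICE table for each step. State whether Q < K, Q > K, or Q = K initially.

Q₀ = 0.0208; Q < K (proceeds forward)

Q₀ = 0.0208 vs Keq = 9.06 ⇒ Q<K, forward
Step 1:
                   A          M          E          J
  init         3.299    0.01955      2.695    0.01359
  Δ         -0.01889   -0.01889    0.03777    0.03777
  eq            3.28 6.6299e-04      2.733    0.05136
  solve Keq expr → x = 0.01889; check Q = 9.06
Then add 0.01578 M of M.
Step 2:
                   A          M          E          J
  init          3.28    0.01644      2.733    0.05136
  Δ         -0.01476   -0.01476    0.02951    0.02951
  eq           3.265   0.001687      2.762    0.08088
  solve Keq expr → x = 0.01476; check Q = 9.06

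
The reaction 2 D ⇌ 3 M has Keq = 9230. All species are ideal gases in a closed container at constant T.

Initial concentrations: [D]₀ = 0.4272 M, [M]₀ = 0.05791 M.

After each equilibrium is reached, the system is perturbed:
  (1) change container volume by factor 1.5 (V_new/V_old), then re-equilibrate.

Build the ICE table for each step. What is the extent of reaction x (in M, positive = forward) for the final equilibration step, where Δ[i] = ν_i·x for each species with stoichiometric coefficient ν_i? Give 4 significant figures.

Q₀ = 0.001064 vs Keq = 9230 ⇒ Q<K, forward
Step 1:
                  D         M
  init       0.4272   0.05791
  Δ         -0.4212    0.6319
  eq       0.005963    0.6898
  solve Keq expr → x = 0.2106; check Q = 9230
Then change container volume by factor 1.5 (V_new/V_old).
Step 2:
                  D         M
  init     0.003975    0.4598
  Δ       -7.1805e-04  0.001077
  eq       0.003257    0.4609
  solve Keq expr → x = 3.5903e-04; check Q = 9230

x = 3.5903e-04 M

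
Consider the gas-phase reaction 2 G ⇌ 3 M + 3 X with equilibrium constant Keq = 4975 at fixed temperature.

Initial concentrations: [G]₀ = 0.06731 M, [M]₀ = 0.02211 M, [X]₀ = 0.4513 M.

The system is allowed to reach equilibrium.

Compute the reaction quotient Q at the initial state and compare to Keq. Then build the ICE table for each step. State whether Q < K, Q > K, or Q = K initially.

Q₀ = 2.1928e-04 vs Keq = 4975 ⇒ Q<K, forward
Step 1:
                    G           M           X
  Initial     0.06731     0.02211      0.4513
  Change     -0.06706      0.1006      0.1006
  Equil    2.4983e-04      0.1227      0.5519
  solve Keq expr → x = 0.03353; check Q = 4975

Q₀ = 2.1928e-04; Q < K (proceeds forward)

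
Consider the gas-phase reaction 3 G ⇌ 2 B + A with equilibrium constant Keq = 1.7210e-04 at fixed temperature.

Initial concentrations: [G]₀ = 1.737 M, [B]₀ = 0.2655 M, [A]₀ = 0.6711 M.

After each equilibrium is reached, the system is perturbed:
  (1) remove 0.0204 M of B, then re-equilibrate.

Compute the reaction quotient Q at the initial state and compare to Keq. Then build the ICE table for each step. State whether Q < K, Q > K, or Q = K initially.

Q₀ = 0.009026; Q > K (proceeds reverse)

Q₀ = 0.009026 vs Keq = 1.7210e-04 ⇒ Q>K, reverse
Step 1:
                  G         B         A
  I           1.737    0.2655    0.6711
  C          0.3209   -0.2139    -0.107
  E           2.058   0.05156    0.5641
  solve Keq expr → x = -0.107; check Q = 1.7210e-04
Then remove 0.0204 M of B.
Step 2:
                  G         B         A
  I           2.058   0.03116    0.5641
  C        -0.02838   0.01892  0.009459
  E            2.03   0.05008    0.5736
  solve Keq expr → x = 0.009459; check Q = 1.7210e-04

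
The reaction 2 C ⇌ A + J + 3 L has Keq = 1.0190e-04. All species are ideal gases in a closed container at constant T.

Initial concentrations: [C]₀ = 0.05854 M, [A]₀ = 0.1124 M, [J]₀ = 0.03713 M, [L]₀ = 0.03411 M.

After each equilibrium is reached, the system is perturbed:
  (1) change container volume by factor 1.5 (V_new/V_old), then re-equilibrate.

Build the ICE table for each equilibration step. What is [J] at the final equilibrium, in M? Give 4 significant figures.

Q₀ = 4.8332e-05 vs Keq = 1.0190e-04 ⇒ Q<K, forward
Step 1:
                   C          A          J          L
  init       0.05854     0.1124    0.03713    0.03411
  Δ        -0.004291   0.002145   0.002145   0.006436
  eq         0.05425     0.1145    0.03928    0.04055
  solve Keq expr → x = 0.002145; check Q = 1.0190e-04
Then change container volume by factor 1.5 (V_new/V_old).
Step 2:
                   C          A          J          L
  init       0.03617    0.07636    0.02618    0.02703
  Δ        -0.005279    0.00264    0.00264   0.007919
  eq         0.03089      0.079    0.02882    0.03495
  solve Keq expr → x = 0.00264; check Q = 1.0190e-04

[J]_eq = 0.02882 M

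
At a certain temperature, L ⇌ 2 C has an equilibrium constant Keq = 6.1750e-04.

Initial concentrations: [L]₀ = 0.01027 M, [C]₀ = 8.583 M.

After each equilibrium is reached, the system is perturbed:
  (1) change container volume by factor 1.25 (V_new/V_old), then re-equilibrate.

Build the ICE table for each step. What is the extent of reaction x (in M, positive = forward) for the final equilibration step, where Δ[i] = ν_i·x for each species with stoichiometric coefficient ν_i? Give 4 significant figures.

x = 0.002418 M

Q₀ = 7173 vs Keq = 6.1750e-04 ⇒ Q>K, reverse
Step 1:
                   L          C
  I          0.01027      8.583
  C            4.266     -8.532
  E            4.276    0.05139
  solve Keq expr → x = -4.266; check Q = 6.1750e-04
Then change container volume by factor 1.25 (V_new/V_old).
Step 2:
                   L          C
  I            3.421    0.04111
  C        -0.002418   0.004836
  E            3.418    0.04594
  solve Keq expr → x = 0.002418; check Q = 6.1750e-04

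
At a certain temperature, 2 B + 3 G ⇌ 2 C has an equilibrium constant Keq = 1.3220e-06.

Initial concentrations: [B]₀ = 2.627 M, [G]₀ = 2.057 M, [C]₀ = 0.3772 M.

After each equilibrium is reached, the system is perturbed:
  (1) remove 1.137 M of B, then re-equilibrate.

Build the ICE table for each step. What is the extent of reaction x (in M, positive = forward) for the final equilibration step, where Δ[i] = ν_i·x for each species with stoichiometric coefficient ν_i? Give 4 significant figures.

Q₀ = 0.002369 vs Keq = 1.3220e-06 ⇒ Q>K, reverse
Step 1:
                  B         G         C
  init        2.627     2.057    0.3772
  Δ          0.3628    0.5442   -0.3628
  eq           2.99     2.601   0.01442
  solve Keq expr → x = -0.1814; check Q = 1.3220e-06
Then remove 1.137 M of B.
Step 2:
                  B         G         C
  init        1.853     2.601   0.01442
  Δ        0.005416  0.008124 -0.005416
  eq          1.858     2.609  0.009005
  solve Keq expr → x = -0.002708; check Q = 1.3220e-06

x = -0.002708 M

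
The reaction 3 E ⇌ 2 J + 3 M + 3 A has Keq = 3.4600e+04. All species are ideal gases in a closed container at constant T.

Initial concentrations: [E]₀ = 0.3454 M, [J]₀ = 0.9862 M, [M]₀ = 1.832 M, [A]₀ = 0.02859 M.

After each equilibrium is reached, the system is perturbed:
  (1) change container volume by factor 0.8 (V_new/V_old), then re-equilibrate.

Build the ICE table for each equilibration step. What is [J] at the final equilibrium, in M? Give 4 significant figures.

[J]_eq = 1.49 M

Q₀ = 0.003391 vs Keq = 3.4600e+04 ⇒ Q<K, forward
Step 1:
                    E           J           M           A
  Initial      0.3454      0.9862       1.832     0.02859
  Change      -0.3195       0.213      0.3195      0.3195
  Equil       0.02594       1.199       2.151      0.3481
  solve Keq expr → x = 0.1065; check Q = 3.4600e+04
Then change container volume by factor 0.8 (V_new/V_old).
Step 2:
                    E           J           M           A
  Initial     0.03242       1.499       2.689      0.4351
  Change      0.01283   -0.008553    -0.01283    -0.01283
  Equil       0.04525        1.49       2.676      0.4222
  solve Keq expr → x = -0.004276; check Q = 3.4600e+04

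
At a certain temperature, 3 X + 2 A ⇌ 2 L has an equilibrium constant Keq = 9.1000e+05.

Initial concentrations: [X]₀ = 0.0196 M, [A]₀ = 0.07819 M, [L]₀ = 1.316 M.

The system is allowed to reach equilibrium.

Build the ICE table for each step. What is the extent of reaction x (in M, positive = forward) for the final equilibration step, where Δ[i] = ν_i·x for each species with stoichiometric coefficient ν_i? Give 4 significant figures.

x = -0.01211 M

Q₀ = 3.7622e+07 vs Keq = 9.1000e+05 ⇒ Q>K, reverse
Step 1:
                   X          A          L
  Initial     0.0196    0.07819      1.316
  Change     0.03632    0.02421   -0.02421
  Equil      0.05592     0.1024      1.292
  solve Keq expr → x = -0.01211; check Q = 9.1000e+05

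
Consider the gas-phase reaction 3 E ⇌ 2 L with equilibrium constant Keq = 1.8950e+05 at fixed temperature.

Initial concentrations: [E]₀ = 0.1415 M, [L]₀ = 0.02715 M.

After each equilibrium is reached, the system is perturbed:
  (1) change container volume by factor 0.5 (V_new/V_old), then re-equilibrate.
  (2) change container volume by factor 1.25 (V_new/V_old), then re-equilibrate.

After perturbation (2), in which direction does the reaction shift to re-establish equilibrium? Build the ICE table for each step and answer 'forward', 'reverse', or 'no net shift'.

Q₀ = 0.2602 vs Keq = 1.8950e+05 ⇒ Q<K, forward
Step 1:
                    E           L
  I            0.1415     0.02715
  C           -0.1373     0.09153
  E          0.004205      0.1187
  solve Keq expr → x = 0.04577; check Q = 1.8950e+05
Then change container volume by factor 0.5 (V_new/V_old).
Step 2:
                    E           L
  I          0.008409      0.2374
  C         -0.001713    0.001142
  E          0.006696      0.2385
  solve Keq expr → x = 5.7113e-04; check Q = 1.8950e+05
Then change container volume by factor 1.25 (V_new/V_old).
Step 3:
                    E           L
  I          0.005357      0.1908
  C        4.0813e-04 -2.7209e-04
  E          0.005765      0.1905
  solve Keq expr → x = -1.3604e-04; check Q = 1.8950e+05

Direction: reverse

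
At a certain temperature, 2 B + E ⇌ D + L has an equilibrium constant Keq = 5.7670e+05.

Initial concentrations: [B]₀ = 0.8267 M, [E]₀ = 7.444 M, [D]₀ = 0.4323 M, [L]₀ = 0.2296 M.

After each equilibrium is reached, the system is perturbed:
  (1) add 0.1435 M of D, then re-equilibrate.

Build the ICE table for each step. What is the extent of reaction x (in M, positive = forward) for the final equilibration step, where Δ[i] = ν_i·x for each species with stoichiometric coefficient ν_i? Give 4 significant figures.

x = -1.4922e-05 M

Q₀ = 0.01951 vs Keq = 5.7670e+05 ⇒ Q<K, forward
Step 1:
                   B          E          D          L
  Initial     0.8267      7.444     0.4323     0.2296
  Change     -0.8263    -0.4132     0.4132     0.4132
  Equil   3.6610e-04      7.031     0.8455     0.6428
  solve Keq expr → x = 0.4132; check Q = 5.7670e+05
Then add 0.1435 M of D.
Step 2:
                   B          E          D          L
  Initial 3.6610e-04      7.031      0.989     0.6428
  Change  2.9844e-05 1.4922e-05 -1.4922e-05 -1.4922e-05
  Equil   3.9594e-04      7.031      0.989     0.6428
  solve Keq expr → x = -1.4922e-05; check Q = 5.7670e+05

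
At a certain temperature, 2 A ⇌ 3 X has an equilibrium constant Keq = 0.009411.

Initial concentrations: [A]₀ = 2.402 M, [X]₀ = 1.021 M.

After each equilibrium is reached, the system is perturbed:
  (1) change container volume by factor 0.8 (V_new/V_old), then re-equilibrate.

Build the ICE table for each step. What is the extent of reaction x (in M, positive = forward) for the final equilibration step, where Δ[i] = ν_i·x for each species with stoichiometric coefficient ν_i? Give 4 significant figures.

x = -0.01181 M

Q₀ = 0.1845 vs Keq = 0.009411 ⇒ Q>K, reverse
Step 1:
                   A          X
  I            2.402      1.021
  C           0.4009    -0.6013
  E            2.803     0.4197
  solve Keq expr → x = -0.2004; check Q = 0.009411
Then change container volume by factor 0.8 (V_new/V_old).
Step 2:
                   A          X
  I            3.504     0.5246
  C          0.02361   -0.03542
  E            3.527     0.4892
  solve Keq expr → x = -0.01181; check Q = 0.009411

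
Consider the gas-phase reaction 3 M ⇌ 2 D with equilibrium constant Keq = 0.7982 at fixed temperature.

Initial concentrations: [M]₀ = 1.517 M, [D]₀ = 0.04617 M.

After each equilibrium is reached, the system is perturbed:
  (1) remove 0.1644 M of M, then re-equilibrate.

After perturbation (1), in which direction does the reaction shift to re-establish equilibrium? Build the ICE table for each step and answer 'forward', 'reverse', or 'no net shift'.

Q₀ = 6.1061e-04 vs Keq = 0.7982 ⇒ Q<K, forward
Step 1:
                   M          D
  I            1.517    0.04617
  C          -0.7795     0.5197
  E           0.7375     0.5658
  solve Keq expr → x = 0.2598; check Q = 0.7982
Then remove 0.1644 M of M.
Step 2:
                   M          D
  I           0.5731     0.5658
  C           0.1033   -0.06886
  E           0.6764      0.497
  solve Keq expr → x = -0.03443; check Q = 0.7982

Direction: reverse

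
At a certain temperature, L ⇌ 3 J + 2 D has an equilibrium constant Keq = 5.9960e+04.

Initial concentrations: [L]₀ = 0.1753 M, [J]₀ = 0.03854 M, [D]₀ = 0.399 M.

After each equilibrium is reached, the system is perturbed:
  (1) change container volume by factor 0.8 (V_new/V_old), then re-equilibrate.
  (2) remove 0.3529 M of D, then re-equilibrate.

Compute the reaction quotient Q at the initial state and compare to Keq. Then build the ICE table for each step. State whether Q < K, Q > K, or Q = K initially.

Q₀ = 5.1988e-05 vs Keq = 5.9960e+04 ⇒ Q<K, forward
Step 1:
                   L          J          D
  Initial     0.1753    0.03854      0.399
  Change     -0.1753     0.5259     0.3506
  Equil   1.6851e-06     0.5644     0.7496
  solve Keq expr → x = 0.1753; check Q = 5.9960e+04
Then change container volume by factor 0.8 (V_new/V_old).
Step 2:
                   L          J          D
  Initial 2.1064e-06     0.7055      0.937
  Change  3.0359e-06 -9.1078e-06 -6.0719e-06
  Equil   5.1424e-06     0.7055      0.937
  solve Keq expr → x = -3.0359e-06; check Q = 5.9960e+04
Then remove 0.3529 M of D.
Step 3:
                   L          J          D
  Initial 5.1424e-06     0.7055     0.5841
  Change  -3.1440e-06 9.4319e-06 6.2880e-06
  Equil   1.9984e-06     0.7055     0.5841
  solve Keq expr → x = 3.1440e-06; check Q = 5.9960e+04

Q₀ = 5.1988e-05; Q < K (proceeds forward)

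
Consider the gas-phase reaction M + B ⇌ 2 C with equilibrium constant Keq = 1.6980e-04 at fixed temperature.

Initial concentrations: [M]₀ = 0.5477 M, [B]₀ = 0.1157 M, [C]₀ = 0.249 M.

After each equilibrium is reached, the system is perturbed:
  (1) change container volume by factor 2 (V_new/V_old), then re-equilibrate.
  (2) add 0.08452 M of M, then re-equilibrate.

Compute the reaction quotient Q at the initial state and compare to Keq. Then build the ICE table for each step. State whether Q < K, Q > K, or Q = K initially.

Q₀ = 0.9784; Q > K (proceeds reverse)

Q₀ = 0.9784 vs Keq = 1.6980e-04 ⇒ Q>K, reverse
Step 1:
                   M          B          C
  init        0.5477     0.1157      0.249
  Δ           0.1219     0.1219    -0.2438
  eq          0.6696     0.2376   0.005198
  solve Keq expr → x = -0.1219; check Q = 1.6980e-04
Then change container volume by factor 2 (V_new/V_old).
Step 2:
                   M          B          C
  init        0.3348     0.1188   0.002599
  Δ                0          0          0
  eq          0.3348     0.1188   0.002599
  solve Keq expr → x = 0; check Q = 1.6980e-04
Then add 0.08452 M of M.
Step 3:
                   M          B          C
  init        0.4193     0.1188   0.002599
  Δ       -1.5359e-04 -1.5359e-04 3.0718e-04
  eq          0.4192     0.1186   0.002906
  solve Keq expr → x = 1.5359e-04; check Q = 1.6980e-04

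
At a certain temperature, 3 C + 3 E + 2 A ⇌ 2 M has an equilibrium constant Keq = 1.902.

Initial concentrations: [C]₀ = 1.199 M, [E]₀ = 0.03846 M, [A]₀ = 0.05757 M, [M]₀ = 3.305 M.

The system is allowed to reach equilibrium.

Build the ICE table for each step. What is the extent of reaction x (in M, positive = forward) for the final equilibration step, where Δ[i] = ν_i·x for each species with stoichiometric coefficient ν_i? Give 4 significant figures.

Q₀ = 3.3610e+07 vs Keq = 1.902 ⇒ Q>K, reverse
Step 1:
                  C         E         A         M
  I           1.199   0.03846   0.05757     3.305
  C          0.9214    0.9214    0.6143   -0.6143
  E            2.12    0.9599    0.6719     2.691
  solve Keq expr → x = -0.3071; check Q = 1.902

x = -0.3071 M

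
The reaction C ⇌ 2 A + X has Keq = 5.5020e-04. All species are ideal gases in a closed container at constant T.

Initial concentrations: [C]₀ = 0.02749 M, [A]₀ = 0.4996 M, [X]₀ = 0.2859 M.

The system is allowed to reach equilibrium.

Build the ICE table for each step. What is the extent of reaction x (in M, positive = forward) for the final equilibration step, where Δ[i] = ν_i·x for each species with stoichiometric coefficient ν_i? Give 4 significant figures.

Q₀ = 2.596 vs Keq = 5.5020e-04 ⇒ Q>K, reverse
Step 1:
                    C           A           X
  Initial     0.02749      0.4996      0.2859
  Change       0.2257     -0.4515     -0.2257
  Equil        0.2532     0.04812     0.06016
  solve Keq expr → x = -0.2257; check Q = 5.5020e-04

x = -0.2257 M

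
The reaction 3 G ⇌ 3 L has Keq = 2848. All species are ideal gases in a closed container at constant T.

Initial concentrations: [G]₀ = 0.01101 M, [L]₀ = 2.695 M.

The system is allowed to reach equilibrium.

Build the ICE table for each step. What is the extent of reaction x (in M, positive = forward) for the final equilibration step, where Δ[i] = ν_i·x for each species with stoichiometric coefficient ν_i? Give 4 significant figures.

Q₀ = 1.4666e+07 vs Keq = 2848 ⇒ Q>K, reverse
Step 1:
                    G           L
  Initial     0.01101       2.695
  Change       0.1673     -0.1673
  Equil        0.1783       2.528
  solve Keq expr → x = -0.05577; check Q = 2848

x = -0.05577 M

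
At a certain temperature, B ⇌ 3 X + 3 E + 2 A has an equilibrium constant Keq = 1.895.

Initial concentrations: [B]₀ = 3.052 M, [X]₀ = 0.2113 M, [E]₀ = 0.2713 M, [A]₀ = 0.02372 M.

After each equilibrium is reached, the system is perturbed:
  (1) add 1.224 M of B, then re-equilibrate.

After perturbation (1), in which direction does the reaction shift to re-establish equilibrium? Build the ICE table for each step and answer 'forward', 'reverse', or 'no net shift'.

Direction: forward

Q₀ = 3.4729e-08 vs Keq = 1.895 ⇒ Q<K, forward
Step 1:
                  B         X         E         A
  I           3.052    0.2113    0.2713   0.02372
  C         -0.3894     1.168     1.168    0.7789
  E           2.663      1.38      1.44    0.8026
  solve Keq expr → x = 0.3894; check Q = 1.895
Then add 1.224 M of B.
Step 2:
                  B         X         E         A
  I           3.887      1.38      1.44    0.8026
  C        -0.02148   0.06445   0.06445   0.04297
  E           3.865     1.444     1.504    0.8455
  solve Keq expr → x = 0.02148; check Q = 1.895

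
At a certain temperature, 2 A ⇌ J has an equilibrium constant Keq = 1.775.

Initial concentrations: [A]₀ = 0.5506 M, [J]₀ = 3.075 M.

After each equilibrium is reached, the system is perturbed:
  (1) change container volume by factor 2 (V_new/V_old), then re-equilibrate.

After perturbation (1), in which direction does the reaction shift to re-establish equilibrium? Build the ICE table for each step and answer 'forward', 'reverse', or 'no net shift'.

Q₀ = 10.14 vs Keq = 1.775 ⇒ Q>K, reverse
Step 1:
                    A           J
  Initial      0.5506       3.075
  Change       0.6896     -0.3448
  Equil          1.24        2.73
  solve Keq expr → x = -0.3448; check Q = 1.775
Then change container volume by factor 2 (V_new/V_old).
Step 2:
                    A           J
  Initial      0.6201       1.365
  Change       0.2207     -0.1103
  Equil        0.8408       1.255
  solve Keq expr → x = -0.1103; check Q = 1.775

Direction: reverse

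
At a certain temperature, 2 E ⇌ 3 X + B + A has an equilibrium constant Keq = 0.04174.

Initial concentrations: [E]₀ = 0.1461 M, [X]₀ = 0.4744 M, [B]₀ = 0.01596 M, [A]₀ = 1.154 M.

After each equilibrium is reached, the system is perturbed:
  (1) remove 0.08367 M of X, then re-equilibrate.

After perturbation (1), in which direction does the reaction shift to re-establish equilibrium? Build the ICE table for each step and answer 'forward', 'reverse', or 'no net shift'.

Q₀ = 0.09212 vs Keq = 0.04174 ⇒ Q>K, reverse
Step 1:
                  E         X         B         A
  Initial    0.1461    0.4744   0.01596     1.154
  Change    0.01256  -0.01883 -0.006278 -0.006278
  Equil      0.1587    0.4556  0.009682     1.148
  solve Keq expr → x = -0.006278; check Q = 0.04174
Then remove 0.08367 M of X.
Step 2:
                  E         X         B         A
  Initial    0.1587    0.3719  0.009682     1.148
  Change   -0.00899   0.01349  0.004495  0.004495
  Equil      0.1497    0.3854   0.01418     1.152
  solve Keq expr → x = 0.004495; check Q = 0.04174

Direction: forward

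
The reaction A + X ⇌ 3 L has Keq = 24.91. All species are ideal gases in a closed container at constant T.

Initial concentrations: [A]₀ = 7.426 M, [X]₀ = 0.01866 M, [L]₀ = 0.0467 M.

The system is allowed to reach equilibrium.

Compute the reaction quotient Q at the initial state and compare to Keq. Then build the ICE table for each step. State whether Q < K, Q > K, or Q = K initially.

Q₀ = 7.3499e-04 vs Keq = 24.91 ⇒ Q<K, forward
Step 1:
                  A         X         L
  I           7.426   0.01866    0.0467
  C        -0.01865  -0.01865   0.05596
  E           7.407 5.8641e-06    0.1027
  solve Keq expr → x = 0.01865; check Q = 24.91

Q₀ = 7.3499e-04; Q < K (proceeds forward)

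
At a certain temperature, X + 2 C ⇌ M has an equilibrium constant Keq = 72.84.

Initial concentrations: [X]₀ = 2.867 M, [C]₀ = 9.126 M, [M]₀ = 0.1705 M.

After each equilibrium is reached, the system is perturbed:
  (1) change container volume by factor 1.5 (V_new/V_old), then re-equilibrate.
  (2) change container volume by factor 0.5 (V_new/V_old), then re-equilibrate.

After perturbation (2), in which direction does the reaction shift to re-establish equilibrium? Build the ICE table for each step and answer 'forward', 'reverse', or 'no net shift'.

Direction: forward

Q₀ = 7.1406e-04 vs Keq = 72.84 ⇒ Q<K, forward
Step 1:
                   X          C          M
  Initial      2.867      9.126     0.1705
  Change      -2.863     -5.727      2.863
  Equil     0.003605      3.399      3.034
  solve Keq expr → x = 2.863; check Q = 72.84
Then change container volume by factor 1.5 (V_new/V_old).
Step 2:
                   X          C          M
  Initial   0.002403      2.266      2.023
  Change    0.002968   0.005936  -0.002968
  Equil     0.005371      2.272       2.02
  solve Keq expr → x = -0.002968; check Q = 72.84
Then change container volume by factor 0.5 (V_new/V_old).
Step 3:
                   X          C          M
  Initial    0.01074      4.544      4.039
  Change   -0.008032   -0.01606   0.008032
  Equil      0.00271      4.528      4.047
  solve Keq expr → x = 0.008032; check Q = 72.84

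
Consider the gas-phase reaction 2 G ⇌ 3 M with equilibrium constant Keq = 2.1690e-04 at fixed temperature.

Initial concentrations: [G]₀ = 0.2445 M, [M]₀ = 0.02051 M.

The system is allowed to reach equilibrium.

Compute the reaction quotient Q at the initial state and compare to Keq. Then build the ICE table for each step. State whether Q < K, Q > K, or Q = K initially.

Q₀ = 1.4432e-04; Q < K (proceeds forward)

Q₀ = 1.4432e-04 vs Keq = 2.1690e-04 ⇒ Q<K, forward
Step 1:
                  G         M
  init       0.2445   0.02051
  Δ       -0.001907  0.002861
  eq         0.2426   0.02337
  solve Keq expr → x = 9.5357e-04; check Q = 2.1690e-04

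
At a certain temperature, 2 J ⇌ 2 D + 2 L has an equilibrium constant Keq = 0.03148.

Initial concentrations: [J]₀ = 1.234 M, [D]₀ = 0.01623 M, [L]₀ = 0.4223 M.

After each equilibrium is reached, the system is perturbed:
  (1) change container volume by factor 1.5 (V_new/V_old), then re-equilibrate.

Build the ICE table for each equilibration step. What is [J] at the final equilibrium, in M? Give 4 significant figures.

[J]_eq = 0.6125 M

Q₀ = 3.0850e-05 vs Keq = 0.03148 ⇒ Q<K, forward
Step 1:
                   J          D          L
  I            1.234    0.01623     0.4223
  C           -0.246      0.246      0.246
  E            0.988     0.2623     0.6683
  solve Keq expr → x = 0.123; check Q = 0.03148
Then change container volume by factor 1.5 (V_new/V_old).
Step 2:
                   J          D          L
  I           0.6586     0.1748     0.4456
  C         -0.04615    0.04615    0.04615
  E           0.6125      0.221     0.4917
  solve Keq expr → x = 0.02308; check Q = 0.03148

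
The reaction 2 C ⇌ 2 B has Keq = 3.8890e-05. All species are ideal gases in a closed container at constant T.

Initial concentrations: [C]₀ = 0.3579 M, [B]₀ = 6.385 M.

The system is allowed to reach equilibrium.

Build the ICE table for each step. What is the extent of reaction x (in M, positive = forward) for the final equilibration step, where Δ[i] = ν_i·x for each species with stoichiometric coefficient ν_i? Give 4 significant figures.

Q₀ = 318.3 vs Keq = 3.8890e-05 ⇒ Q>K, reverse
Step 1:
                  C         B
  I          0.3579     6.385
  C           6.343    -6.343
  E           6.701   0.04179
  solve Keq expr → x = -3.172; check Q = 3.8890e-05

x = -3.172 M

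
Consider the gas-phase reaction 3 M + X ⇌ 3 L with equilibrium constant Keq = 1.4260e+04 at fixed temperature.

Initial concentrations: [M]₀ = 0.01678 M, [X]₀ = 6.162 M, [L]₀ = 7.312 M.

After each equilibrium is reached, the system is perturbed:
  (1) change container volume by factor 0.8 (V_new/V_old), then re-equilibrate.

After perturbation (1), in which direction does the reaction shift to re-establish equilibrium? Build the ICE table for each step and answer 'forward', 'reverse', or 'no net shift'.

Q₀ = 1.3428e+07 vs Keq = 1.4260e+04 ⇒ Q>K, reverse
Step 1:
                  M         X         L
  init      0.01678     6.162     7.312
  Δ           0.144   0.04801    -0.144
  eq         0.1608      6.21     7.168
  solve Keq expr → x = -0.04801; check Q = 1.4260e+04
Then change container volume by factor 0.8 (V_new/V_old).
Step 2:
                  M         X         L
  init        0.201     7.763      8.96
  Δ        -0.01408 -0.004693   0.01408
  eq         0.1869     7.758     8.974
  solve Keq expr → x = 0.004693; check Q = 1.4260e+04

Direction: forward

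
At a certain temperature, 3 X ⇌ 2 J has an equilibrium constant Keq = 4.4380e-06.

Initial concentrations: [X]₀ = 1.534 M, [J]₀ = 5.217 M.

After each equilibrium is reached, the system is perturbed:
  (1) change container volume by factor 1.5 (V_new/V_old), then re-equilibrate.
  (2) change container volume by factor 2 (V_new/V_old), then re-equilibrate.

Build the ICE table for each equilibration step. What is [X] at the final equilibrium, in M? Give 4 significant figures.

Q₀ = 7.54 vs Keq = 4.4380e-06 ⇒ Q>K, reverse
Step 1:
                  X         J
  Initial     1.534     5.217
  Change      7.736    -5.158
  Equil        9.27   0.05946
  solve Keq expr → x = -2.579; check Q = 4.4380e-06
Then change container volume by factor 1.5 (V_new/V_old).
Step 2:
                  X         J
  Initial      6.18   0.03964
  Change    0.01078 -0.007189
  Equil       6.191   0.03245
  solve Keq expr → x = -0.003595; check Q = 4.4380e-06
Then change container volume by factor 2 (V_new/V_old).
Step 3:
                  X         J
  Initial     3.095   0.01623
  Change    0.00707 -0.004713
  Equil       3.103   0.01151
  solve Keq expr → x = -0.002357; check Q = 4.4380e-06

[X]_eq = 3.103 M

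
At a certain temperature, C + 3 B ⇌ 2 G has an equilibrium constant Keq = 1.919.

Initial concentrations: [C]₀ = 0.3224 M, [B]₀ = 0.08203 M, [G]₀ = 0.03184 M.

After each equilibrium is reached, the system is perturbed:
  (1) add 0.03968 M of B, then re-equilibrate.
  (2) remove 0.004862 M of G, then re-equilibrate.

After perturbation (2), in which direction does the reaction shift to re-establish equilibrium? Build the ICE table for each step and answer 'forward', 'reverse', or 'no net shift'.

Direction: forward

Q₀ = 5.697 vs Keq = 1.919 ⇒ Q>K, reverse
Step 1:
                    C           B           G
  Initial      0.3224     0.08203     0.03184
  Change     0.004326     0.01298   -0.008652
  Equil        0.3267     0.09501     0.02319
  solve Keq expr → x = -0.004326; check Q = 1.919
Then add 0.03968 M of B.
Step 2:
                    C           B           G
  Initial      0.3267      0.1347     0.02319
  Change    -0.004801     -0.0144    0.009601
  Equil        0.3219      0.1203     0.03279
  solve Keq expr → x = 0.004801; check Q = 1.919
Then remove 0.004862 M of G.
Step 3:
                    C           B           G
  Initial      0.3219      0.1203     0.02793
  Change     -0.00149    -0.00447     0.00298
  Equil        0.3204      0.1158     0.03091
  solve Keq expr → x = 0.00149; check Q = 1.919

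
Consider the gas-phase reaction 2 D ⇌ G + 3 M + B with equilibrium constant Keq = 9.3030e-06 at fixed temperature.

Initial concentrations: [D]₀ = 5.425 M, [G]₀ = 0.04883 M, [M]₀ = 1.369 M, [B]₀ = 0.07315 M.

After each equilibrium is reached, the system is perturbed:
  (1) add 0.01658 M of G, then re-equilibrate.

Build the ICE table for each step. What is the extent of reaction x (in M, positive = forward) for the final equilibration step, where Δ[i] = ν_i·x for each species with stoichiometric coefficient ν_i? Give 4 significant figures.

x = -0.01213 M

Q₀ = 3.1140e-04 vs Keq = 9.3030e-06 ⇒ Q>K, reverse
Step 1:
                   D          G          M          B
  Initial      5.425    0.04883      1.369    0.07315
  Change     0.08752   -0.04376    -0.1313   -0.04376
  Equil        5.513   0.005072      1.238    0.02939
  solve Keq expr → x = -0.04376; check Q = 9.3030e-06
Then add 0.01658 M of G.
Step 2:
                   D          G          M          B
  Initial      5.513    0.02165      1.238    0.02939
  Change     0.02425   -0.01213   -0.03638   -0.01213
  Equil        5.537   0.009526      1.201    0.01727
  solve Keq expr → x = -0.01213; check Q = 9.3030e-06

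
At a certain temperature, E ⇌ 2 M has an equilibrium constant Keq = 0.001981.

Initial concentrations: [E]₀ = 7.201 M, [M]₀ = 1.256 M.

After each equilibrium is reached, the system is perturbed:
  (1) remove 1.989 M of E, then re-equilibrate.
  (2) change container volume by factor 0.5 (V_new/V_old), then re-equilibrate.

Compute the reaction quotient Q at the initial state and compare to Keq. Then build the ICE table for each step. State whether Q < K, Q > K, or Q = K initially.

Q₀ = 0.2191 vs Keq = 0.001981 ⇒ Q>K, reverse
Step 1:
                  E         M
  I           7.201     1.256
  C           0.566    -1.132
  E           7.767     0.124
  solve Keq expr → x = -0.566; check Q = 0.001981
Then remove 1.989 M of E.
Step 2:
                  E         M
  I           5.778     0.124
  C        0.008488  -0.01698
  E           5.786    0.1071
  solve Keq expr → x = -0.008488; check Q = 0.001981
Then change container volume by factor 0.5 (V_new/V_old).
Step 3:
                  E         M
  I           11.57    0.2141
  C         0.03126  -0.06251
  E            11.6    0.1516
  solve Keq expr → x = -0.03126; check Q = 0.001981

Q₀ = 0.2191; Q > K (proceeds reverse)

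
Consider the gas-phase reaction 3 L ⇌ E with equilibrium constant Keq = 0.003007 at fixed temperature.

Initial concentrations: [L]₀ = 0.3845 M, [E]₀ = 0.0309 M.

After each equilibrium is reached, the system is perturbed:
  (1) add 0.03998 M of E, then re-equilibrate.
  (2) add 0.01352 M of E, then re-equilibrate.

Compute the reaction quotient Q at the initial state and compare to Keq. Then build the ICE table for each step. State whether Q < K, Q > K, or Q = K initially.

Q₀ = 0.5436; Q > K (proceeds reverse)

Q₀ = 0.5436 vs Keq = 0.003007 ⇒ Q>K, reverse
Step 1:
                   L          E
  Initial     0.3845     0.0309
  Change     0.09173   -0.03058
  Equil       0.4762 3.2477e-04
  solve Keq expr → x = -0.03058; check Q = 0.003007
Then add 0.03998 M of E.
Step 2:
                   L          E
  Initial     0.4762     0.0403
  Change       0.119   -0.03967
  Equil       0.5952 6.3417e-04
  solve Keq expr → x = -0.03967; check Q = 0.003007
Then add 0.01352 M of E.
Step 3:
                   L          E
  Initial     0.5952    0.01415
  Change     0.04015   -0.01338
  Equil       0.6354 7.7134e-04
  solve Keq expr → x = -0.01338; check Q = 0.003007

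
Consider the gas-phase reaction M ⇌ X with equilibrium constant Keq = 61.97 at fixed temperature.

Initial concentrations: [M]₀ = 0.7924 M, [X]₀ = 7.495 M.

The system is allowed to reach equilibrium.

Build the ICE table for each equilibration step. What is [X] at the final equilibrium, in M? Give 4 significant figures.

Q₀ = 9.459 vs Keq = 61.97 ⇒ Q<K, forward
Step 1:
                  M         X
  I          0.7924     7.495
  C         -0.6608    0.6608
  E          0.1316     8.156
  solve Keq expr → x = 0.6608; check Q = 61.97

[X]_eq = 8.156 M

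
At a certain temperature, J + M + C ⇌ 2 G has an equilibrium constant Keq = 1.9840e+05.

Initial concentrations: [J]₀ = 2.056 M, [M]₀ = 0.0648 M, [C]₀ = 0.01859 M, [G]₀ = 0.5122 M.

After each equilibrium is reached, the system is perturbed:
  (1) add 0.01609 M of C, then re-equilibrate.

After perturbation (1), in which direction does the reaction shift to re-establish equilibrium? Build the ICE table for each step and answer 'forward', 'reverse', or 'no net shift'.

Direction: forward

Q₀ = 105.9 vs Keq = 1.9840e+05 ⇒ Q<K, forward
Step 1:
                   J          M          C          G
  init         2.056     0.0648    0.01859     0.5122
  Δ         -0.01857   -0.01857   -0.01857    0.03715
  eq           2.037    0.04623 1.6150e-05     0.5493
  solve Keq expr → x = 0.01857; check Q = 1.9840e+05
Then add 0.01609 M of C.
Step 2:
                   J          M          C          G
  init         2.037    0.04623    0.01611     0.5493
  Δ         -0.01608   -0.01608   -0.01608    0.03216
  eq           2.021    0.03015 2.7968e-05     0.5815
  solve Keq expr → x = 0.01608; check Q = 1.9840e+05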